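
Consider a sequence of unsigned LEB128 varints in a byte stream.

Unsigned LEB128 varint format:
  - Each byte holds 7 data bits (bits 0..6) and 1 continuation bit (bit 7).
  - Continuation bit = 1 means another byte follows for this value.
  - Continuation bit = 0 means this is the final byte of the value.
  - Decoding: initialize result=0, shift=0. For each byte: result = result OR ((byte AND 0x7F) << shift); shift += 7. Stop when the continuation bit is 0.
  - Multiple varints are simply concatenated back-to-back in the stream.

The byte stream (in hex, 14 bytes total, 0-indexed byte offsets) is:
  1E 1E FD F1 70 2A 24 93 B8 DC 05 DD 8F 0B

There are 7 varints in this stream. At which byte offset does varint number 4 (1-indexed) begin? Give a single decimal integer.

Answer: 5

Derivation:
  byte[0]=0x1E cont=0 payload=0x1E=30: acc |= 30<<0 -> acc=30 shift=7 [end]
Varint 1: bytes[0:1] = 1E -> value 30 (1 byte(s))
  byte[1]=0x1E cont=0 payload=0x1E=30: acc |= 30<<0 -> acc=30 shift=7 [end]
Varint 2: bytes[1:2] = 1E -> value 30 (1 byte(s))
  byte[2]=0xFD cont=1 payload=0x7D=125: acc |= 125<<0 -> acc=125 shift=7
  byte[3]=0xF1 cont=1 payload=0x71=113: acc |= 113<<7 -> acc=14589 shift=14
  byte[4]=0x70 cont=0 payload=0x70=112: acc |= 112<<14 -> acc=1849597 shift=21 [end]
Varint 3: bytes[2:5] = FD F1 70 -> value 1849597 (3 byte(s))
  byte[5]=0x2A cont=0 payload=0x2A=42: acc |= 42<<0 -> acc=42 shift=7 [end]
Varint 4: bytes[5:6] = 2A -> value 42 (1 byte(s))
  byte[6]=0x24 cont=0 payload=0x24=36: acc |= 36<<0 -> acc=36 shift=7 [end]
Varint 5: bytes[6:7] = 24 -> value 36 (1 byte(s))
  byte[7]=0x93 cont=1 payload=0x13=19: acc |= 19<<0 -> acc=19 shift=7
  byte[8]=0xB8 cont=1 payload=0x38=56: acc |= 56<<7 -> acc=7187 shift=14
  byte[9]=0xDC cont=1 payload=0x5C=92: acc |= 92<<14 -> acc=1514515 shift=21
  byte[10]=0x05 cont=0 payload=0x05=5: acc |= 5<<21 -> acc=12000275 shift=28 [end]
Varint 6: bytes[7:11] = 93 B8 DC 05 -> value 12000275 (4 byte(s))
  byte[11]=0xDD cont=1 payload=0x5D=93: acc |= 93<<0 -> acc=93 shift=7
  byte[12]=0x8F cont=1 payload=0x0F=15: acc |= 15<<7 -> acc=2013 shift=14
  byte[13]=0x0B cont=0 payload=0x0B=11: acc |= 11<<14 -> acc=182237 shift=21 [end]
Varint 7: bytes[11:14] = DD 8F 0B -> value 182237 (3 byte(s))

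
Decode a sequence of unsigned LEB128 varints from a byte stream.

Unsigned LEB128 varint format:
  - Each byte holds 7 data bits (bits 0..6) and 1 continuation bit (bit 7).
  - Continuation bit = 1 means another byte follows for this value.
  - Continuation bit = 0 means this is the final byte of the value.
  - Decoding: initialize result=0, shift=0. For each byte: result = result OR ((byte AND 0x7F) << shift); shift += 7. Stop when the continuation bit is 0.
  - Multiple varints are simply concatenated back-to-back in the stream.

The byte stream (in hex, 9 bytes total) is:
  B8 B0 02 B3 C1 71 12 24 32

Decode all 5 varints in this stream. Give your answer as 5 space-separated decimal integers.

Answer: 38968 1859763 18 36 50

Derivation:
  byte[0]=0xB8 cont=1 payload=0x38=56: acc |= 56<<0 -> acc=56 shift=7
  byte[1]=0xB0 cont=1 payload=0x30=48: acc |= 48<<7 -> acc=6200 shift=14
  byte[2]=0x02 cont=0 payload=0x02=2: acc |= 2<<14 -> acc=38968 shift=21 [end]
Varint 1: bytes[0:3] = B8 B0 02 -> value 38968 (3 byte(s))
  byte[3]=0xB3 cont=1 payload=0x33=51: acc |= 51<<0 -> acc=51 shift=7
  byte[4]=0xC1 cont=1 payload=0x41=65: acc |= 65<<7 -> acc=8371 shift=14
  byte[5]=0x71 cont=0 payload=0x71=113: acc |= 113<<14 -> acc=1859763 shift=21 [end]
Varint 2: bytes[3:6] = B3 C1 71 -> value 1859763 (3 byte(s))
  byte[6]=0x12 cont=0 payload=0x12=18: acc |= 18<<0 -> acc=18 shift=7 [end]
Varint 3: bytes[6:7] = 12 -> value 18 (1 byte(s))
  byte[7]=0x24 cont=0 payload=0x24=36: acc |= 36<<0 -> acc=36 shift=7 [end]
Varint 4: bytes[7:8] = 24 -> value 36 (1 byte(s))
  byte[8]=0x32 cont=0 payload=0x32=50: acc |= 50<<0 -> acc=50 shift=7 [end]
Varint 5: bytes[8:9] = 32 -> value 50 (1 byte(s))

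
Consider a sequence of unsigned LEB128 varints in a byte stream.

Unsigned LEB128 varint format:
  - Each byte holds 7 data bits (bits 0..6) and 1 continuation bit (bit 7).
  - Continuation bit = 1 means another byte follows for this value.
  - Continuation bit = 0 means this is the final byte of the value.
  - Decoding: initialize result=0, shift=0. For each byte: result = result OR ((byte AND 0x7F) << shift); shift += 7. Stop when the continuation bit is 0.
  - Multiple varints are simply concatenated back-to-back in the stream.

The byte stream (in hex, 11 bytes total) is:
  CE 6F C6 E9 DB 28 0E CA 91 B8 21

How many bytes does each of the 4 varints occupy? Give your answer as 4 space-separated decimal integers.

Answer: 2 4 1 4

Derivation:
  byte[0]=0xCE cont=1 payload=0x4E=78: acc |= 78<<0 -> acc=78 shift=7
  byte[1]=0x6F cont=0 payload=0x6F=111: acc |= 111<<7 -> acc=14286 shift=14 [end]
Varint 1: bytes[0:2] = CE 6F -> value 14286 (2 byte(s))
  byte[2]=0xC6 cont=1 payload=0x46=70: acc |= 70<<0 -> acc=70 shift=7
  byte[3]=0xE9 cont=1 payload=0x69=105: acc |= 105<<7 -> acc=13510 shift=14
  byte[4]=0xDB cont=1 payload=0x5B=91: acc |= 91<<14 -> acc=1504454 shift=21
  byte[5]=0x28 cont=0 payload=0x28=40: acc |= 40<<21 -> acc=85390534 shift=28 [end]
Varint 2: bytes[2:6] = C6 E9 DB 28 -> value 85390534 (4 byte(s))
  byte[6]=0x0E cont=0 payload=0x0E=14: acc |= 14<<0 -> acc=14 shift=7 [end]
Varint 3: bytes[6:7] = 0E -> value 14 (1 byte(s))
  byte[7]=0xCA cont=1 payload=0x4A=74: acc |= 74<<0 -> acc=74 shift=7
  byte[8]=0x91 cont=1 payload=0x11=17: acc |= 17<<7 -> acc=2250 shift=14
  byte[9]=0xB8 cont=1 payload=0x38=56: acc |= 56<<14 -> acc=919754 shift=21
  byte[10]=0x21 cont=0 payload=0x21=33: acc |= 33<<21 -> acc=70125770 shift=28 [end]
Varint 4: bytes[7:11] = CA 91 B8 21 -> value 70125770 (4 byte(s))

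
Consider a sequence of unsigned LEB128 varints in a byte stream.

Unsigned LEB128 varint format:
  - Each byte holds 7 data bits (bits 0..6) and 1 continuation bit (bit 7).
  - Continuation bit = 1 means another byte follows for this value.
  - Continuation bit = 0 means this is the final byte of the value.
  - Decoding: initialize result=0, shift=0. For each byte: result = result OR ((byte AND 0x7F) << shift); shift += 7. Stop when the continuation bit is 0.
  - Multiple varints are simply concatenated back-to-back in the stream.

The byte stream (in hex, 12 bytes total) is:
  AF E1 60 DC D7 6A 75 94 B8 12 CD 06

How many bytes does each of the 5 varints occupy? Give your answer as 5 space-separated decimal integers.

  byte[0]=0xAF cont=1 payload=0x2F=47: acc |= 47<<0 -> acc=47 shift=7
  byte[1]=0xE1 cont=1 payload=0x61=97: acc |= 97<<7 -> acc=12463 shift=14
  byte[2]=0x60 cont=0 payload=0x60=96: acc |= 96<<14 -> acc=1585327 shift=21 [end]
Varint 1: bytes[0:3] = AF E1 60 -> value 1585327 (3 byte(s))
  byte[3]=0xDC cont=1 payload=0x5C=92: acc |= 92<<0 -> acc=92 shift=7
  byte[4]=0xD7 cont=1 payload=0x57=87: acc |= 87<<7 -> acc=11228 shift=14
  byte[5]=0x6A cont=0 payload=0x6A=106: acc |= 106<<14 -> acc=1747932 shift=21 [end]
Varint 2: bytes[3:6] = DC D7 6A -> value 1747932 (3 byte(s))
  byte[6]=0x75 cont=0 payload=0x75=117: acc |= 117<<0 -> acc=117 shift=7 [end]
Varint 3: bytes[6:7] = 75 -> value 117 (1 byte(s))
  byte[7]=0x94 cont=1 payload=0x14=20: acc |= 20<<0 -> acc=20 shift=7
  byte[8]=0xB8 cont=1 payload=0x38=56: acc |= 56<<7 -> acc=7188 shift=14
  byte[9]=0x12 cont=0 payload=0x12=18: acc |= 18<<14 -> acc=302100 shift=21 [end]
Varint 4: bytes[7:10] = 94 B8 12 -> value 302100 (3 byte(s))
  byte[10]=0xCD cont=1 payload=0x4D=77: acc |= 77<<0 -> acc=77 shift=7
  byte[11]=0x06 cont=0 payload=0x06=6: acc |= 6<<7 -> acc=845 shift=14 [end]
Varint 5: bytes[10:12] = CD 06 -> value 845 (2 byte(s))

Answer: 3 3 1 3 2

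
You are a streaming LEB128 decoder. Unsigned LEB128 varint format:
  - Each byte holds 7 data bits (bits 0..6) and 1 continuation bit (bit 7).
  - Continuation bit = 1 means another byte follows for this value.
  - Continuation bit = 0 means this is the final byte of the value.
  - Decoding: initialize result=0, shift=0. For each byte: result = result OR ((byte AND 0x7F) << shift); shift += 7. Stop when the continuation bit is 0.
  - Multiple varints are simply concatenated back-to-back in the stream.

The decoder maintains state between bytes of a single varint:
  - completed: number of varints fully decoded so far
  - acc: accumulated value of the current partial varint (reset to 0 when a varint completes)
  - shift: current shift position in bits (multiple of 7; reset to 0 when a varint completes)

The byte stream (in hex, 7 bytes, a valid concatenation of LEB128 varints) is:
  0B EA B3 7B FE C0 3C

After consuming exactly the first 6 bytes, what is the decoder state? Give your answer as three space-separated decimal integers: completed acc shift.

Answer: 2 8318 14

Derivation:
byte[0]=0x0B cont=0 payload=0x0B: varint #1 complete (value=11); reset -> completed=1 acc=0 shift=0
byte[1]=0xEA cont=1 payload=0x6A: acc |= 106<<0 -> completed=1 acc=106 shift=7
byte[2]=0xB3 cont=1 payload=0x33: acc |= 51<<7 -> completed=1 acc=6634 shift=14
byte[3]=0x7B cont=0 payload=0x7B: varint #2 complete (value=2021866); reset -> completed=2 acc=0 shift=0
byte[4]=0xFE cont=1 payload=0x7E: acc |= 126<<0 -> completed=2 acc=126 shift=7
byte[5]=0xC0 cont=1 payload=0x40: acc |= 64<<7 -> completed=2 acc=8318 shift=14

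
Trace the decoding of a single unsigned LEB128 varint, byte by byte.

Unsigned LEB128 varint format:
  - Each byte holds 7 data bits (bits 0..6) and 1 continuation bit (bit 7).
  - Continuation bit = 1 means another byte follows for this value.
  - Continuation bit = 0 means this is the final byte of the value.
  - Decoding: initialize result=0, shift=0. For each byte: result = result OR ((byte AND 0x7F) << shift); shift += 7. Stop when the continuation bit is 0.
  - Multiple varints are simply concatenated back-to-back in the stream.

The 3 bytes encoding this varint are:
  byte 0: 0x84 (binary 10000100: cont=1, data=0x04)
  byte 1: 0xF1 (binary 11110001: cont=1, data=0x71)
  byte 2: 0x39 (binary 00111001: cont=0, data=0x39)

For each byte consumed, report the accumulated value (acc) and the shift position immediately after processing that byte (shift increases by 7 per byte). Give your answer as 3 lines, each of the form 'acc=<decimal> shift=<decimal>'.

byte 0=0x84: payload=0x04=4, contrib = 4<<0 = 4; acc -> 4, shift -> 7
byte 1=0xF1: payload=0x71=113, contrib = 113<<7 = 14464; acc -> 14468, shift -> 14
byte 2=0x39: payload=0x39=57, contrib = 57<<14 = 933888; acc -> 948356, shift -> 21

Answer: acc=4 shift=7
acc=14468 shift=14
acc=948356 shift=21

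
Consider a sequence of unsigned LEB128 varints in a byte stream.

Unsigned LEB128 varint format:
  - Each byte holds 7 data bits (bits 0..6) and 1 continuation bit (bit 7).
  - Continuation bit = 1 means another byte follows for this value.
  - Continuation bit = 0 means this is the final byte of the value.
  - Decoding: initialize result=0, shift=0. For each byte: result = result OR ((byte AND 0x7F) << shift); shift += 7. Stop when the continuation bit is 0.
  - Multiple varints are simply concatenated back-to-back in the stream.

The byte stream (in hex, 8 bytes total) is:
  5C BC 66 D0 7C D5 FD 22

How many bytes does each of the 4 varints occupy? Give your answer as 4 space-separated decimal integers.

  byte[0]=0x5C cont=0 payload=0x5C=92: acc |= 92<<0 -> acc=92 shift=7 [end]
Varint 1: bytes[0:1] = 5C -> value 92 (1 byte(s))
  byte[1]=0xBC cont=1 payload=0x3C=60: acc |= 60<<0 -> acc=60 shift=7
  byte[2]=0x66 cont=0 payload=0x66=102: acc |= 102<<7 -> acc=13116 shift=14 [end]
Varint 2: bytes[1:3] = BC 66 -> value 13116 (2 byte(s))
  byte[3]=0xD0 cont=1 payload=0x50=80: acc |= 80<<0 -> acc=80 shift=7
  byte[4]=0x7C cont=0 payload=0x7C=124: acc |= 124<<7 -> acc=15952 shift=14 [end]
Varint 3: bytes[3:5] = D0 7C -> value 15952 (2 byte(s))
  byte[5]=0xD5 cont=1 payload=0x55=85: acc |= 85<<0 -> acc=85 shift=7
  byte[6]=0xFD cont=1 payload=0x7D=125: acc |= 125<<7 -> acc=16085 shift=14
  byte[7]=0x22 cont=0 payload=0x22=34: acc |= 34<<14 -> acc=573141 shift=21 [end]
Varint 4: bytes[5:8] = D5 FD 22 -> value 573141 (3 byte(s))

Answer: 1 2 2 3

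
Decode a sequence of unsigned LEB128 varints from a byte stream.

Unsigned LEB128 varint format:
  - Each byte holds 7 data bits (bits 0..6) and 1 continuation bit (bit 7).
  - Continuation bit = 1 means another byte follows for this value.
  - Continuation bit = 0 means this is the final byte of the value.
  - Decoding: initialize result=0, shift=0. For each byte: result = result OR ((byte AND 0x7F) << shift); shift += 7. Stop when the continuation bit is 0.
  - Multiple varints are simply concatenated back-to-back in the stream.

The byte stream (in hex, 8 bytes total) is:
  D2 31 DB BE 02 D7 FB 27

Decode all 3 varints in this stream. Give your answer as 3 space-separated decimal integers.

Answer: 6354 40795 654807

Derivation:
  byte[0]=0xD2 cont=1 payload=0x52=82: acc |= 82<<0 -> acc=82 shift=7
  byte[1]=0x31 cont=0 payload=0x31=49: acc |= 49<<7 -> acc=6354 shift=14 [end]
Varint 1: bytes[0:2] = D2 31 -> value 6354 (2 byte(s))
  byte[2]=0xDB cont=1 payload=0x5B=91: acc |= 91<<0 -> acc=91 shift=7
  byte[3]=0xBE cont=1 payload=0x3E=62: acc |= 62<<7 -> acc=8027 shift=14
  byte[4]=0x02 cont=0 payload=0x02=2: acc |= 2<<14 -> acc=40795 shift=21 [end]
Varint 2: bytes[2:5] = DB BE 02 -> value 40795 (3 byte(s))
  byte[5]=0xD7 cont=1 payload=0x57=87: acc |= 87<<0 -> acc=87 shift=7
  byte[6]=0xFB cont=1 payload=0x7B=123: acc |= 123<<7 -> acc=15831 shift=14
  byte[7]=0x27 cont=0 payload=0x27=39: acc |= 39<<14 -> acc=654807 shift=21 [end]
Varint 3: bytes[5:8] = D7 FB 27 -> value 654807 (3 byte(s))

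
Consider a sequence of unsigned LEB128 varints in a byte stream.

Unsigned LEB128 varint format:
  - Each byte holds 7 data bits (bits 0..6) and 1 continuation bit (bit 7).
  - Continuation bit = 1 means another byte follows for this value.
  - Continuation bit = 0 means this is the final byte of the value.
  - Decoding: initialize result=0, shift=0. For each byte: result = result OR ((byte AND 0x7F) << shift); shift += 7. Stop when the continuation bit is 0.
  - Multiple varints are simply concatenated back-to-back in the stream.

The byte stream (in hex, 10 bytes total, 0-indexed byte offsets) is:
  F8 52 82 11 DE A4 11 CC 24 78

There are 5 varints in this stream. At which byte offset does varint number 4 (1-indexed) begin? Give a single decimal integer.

Answer: 7

Derivation:
  byte[0]=0xF8 cont=1 payload=0x78=120: acc |= 120<<0 -> acc=120 shift=7
  byte[1]=0x52 cont=0 payload=0x52=82: acc |= 82<<7 -> acc=10616 shift=14 [end]
Varint 1: bytes[0:2] = F8 52 -> value 10616 (2 byte(s))
  byte[2]=0x82 cont=1 payload=0x02=2: acc |= 2<<0 -> acc=2 shift=7
  byte[3]=0x11 cont=0 payload=0x11=17: acc |= 17<<7 -> acc=2178 shift=14 [end]
Varint 2: bytes[2:4] = 82 11 -> value 2178 (2 byte(s))
  byte[4]=0xDE cont=1 payload=0x5E=94: acc |= 94<<0 -> acc=94 shift=7
  byte[5]=0xA4 cont=1 payload=0x24=36: acc |= 36<<7 -> acc=4702 shift=14
  byte[6]=0x11 cont=0 payload=0x11=17: acc |= 17<<14 -> acc=283230 shift=21 [end]
Varint 3: bytes[4:7] = DE A4 11 -> value 283230 (3 byte(s))
  byte[7]=0xCC cont=1 payload=0x4C=76: acc |= 76<<0 -> acc=76 shift=7
  byte[8]=0x24 cont=0 payload=0x24=36: acc |= 36<<7 -> acc=4684 shift=14 [end]
Varint 4: bytes[7:9] = CC 24 -> value 4684 (2 byte(s))
  byte[9]=0x78 cont=0 payload=0x78=120: acc |= 120<<0 -> acc=120 shift=7 [end]
Varint 5: bytes[9:10] = 78 -> value 120 (1 byte(s))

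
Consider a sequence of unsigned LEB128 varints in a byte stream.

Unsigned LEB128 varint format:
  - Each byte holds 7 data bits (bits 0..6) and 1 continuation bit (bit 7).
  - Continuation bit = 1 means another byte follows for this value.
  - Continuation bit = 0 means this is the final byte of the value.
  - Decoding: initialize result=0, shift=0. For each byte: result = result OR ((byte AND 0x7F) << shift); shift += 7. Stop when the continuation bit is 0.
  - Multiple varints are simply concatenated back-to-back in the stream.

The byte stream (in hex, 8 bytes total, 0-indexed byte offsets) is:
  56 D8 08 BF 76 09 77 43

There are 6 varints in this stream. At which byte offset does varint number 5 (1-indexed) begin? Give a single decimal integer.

Answer: 6

Derivation:
  byte[0]=0x56 cont=0 payload=0x56=86: acc |= 86<<0 -> acc=86 shift=7 [end]
Varint 1: bytes[0:1] = 56 -> value 86 (1 byte(s))
  byte[1]=0xD8 cont=1 payload=0x58=88: acc |= 88<<0 -> acc=88 shift=7
  byte[2]=0x08 cont=0 payload=0x08=8: acc |= 8<<7 -> acc=1112 shift=14 [end]
Varint 2: bytes[1:3] = D8 08 -> value 1112 (2 byte(s))
  byte[3]=0xBF cont=1 payload=0x3F=63: acc |= 63<<0 -> acc=63 shift=7
  byte[4]=0x76 cont=0 payload=0x76=118: acc |= 118<<7 -> acc=15167 shift=14 [end]
Varint 3: bytes[3:5] = BF 76 -> value 15167 (2 byte(s))
  byte[5]=0x09 cont=0 payload=0x09=9: acc |= 9<<0 -> acc=9 shift=7 [end]
Varint 4: bytes[5:6] = 09 -> value 9 (1 byte(s))
  byte[6]=0x77 cont=0 payload=0x77=119: acc |= 119<<0 -> acc=119 shift=7 [end]
Varint 5: bytes[6:7] = 77 -> value 119 (1 byte(s))
  byte[7]=0x43 cont=0 payload=0x43=67: acc |= 67<<0 -> acc=67 shift=7 [end]
Varint 6: bytes[7:8] = 43 -> value 67 (1 byte(s))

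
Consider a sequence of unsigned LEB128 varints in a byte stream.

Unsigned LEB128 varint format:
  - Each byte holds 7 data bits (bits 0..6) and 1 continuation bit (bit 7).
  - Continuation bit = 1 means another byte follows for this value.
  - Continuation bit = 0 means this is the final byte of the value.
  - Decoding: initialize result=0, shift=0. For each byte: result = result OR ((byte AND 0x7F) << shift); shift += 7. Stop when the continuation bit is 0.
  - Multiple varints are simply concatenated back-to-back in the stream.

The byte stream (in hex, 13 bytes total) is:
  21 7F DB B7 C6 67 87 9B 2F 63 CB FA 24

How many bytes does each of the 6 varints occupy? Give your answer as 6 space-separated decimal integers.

  byte[0]=0x21 cont=0 payload=0x21=33: acc |= 33<<0 -> acc=33 shift=7 [end]
Varint 1: bytes[0:1] = 21 -> value 33 (1 byte(s))
  byte[1]=0x7F cont=0 payload=0x7F=127: acc |= 127<<0 -> acc=127 shift=7 [end]
Varint 2: bytes[1:2] = 7F -> value 127 (1 byte(s))
  byte[2]=0xDB cont=1 payload=0x5B=91: acc |= 91<<0 -> acc=91 shift=7
  byte[3]=0xB7 cont=1 payload=0x37=55: acc |= 55<<7 -> acc=7131 shift=14
  byte[4]=0xC6 cont=1 payload=0x46=70: acc |= 70<<14 -> acc=1154011 shift=21
  byte[5]=0x67 cont=0 payload=0x67=103: acc |= 103<<21 -> acc=217160667 shift=28 [end]
Varint 3: bytes[2:6] = DB B7 C6 67 -> value 217160667 (4 byte(s))
  byte[6]=0x87 cont=1 payload=0x07=7: acc |= 7<<0 -> acc=7 shift=7
  byte[7]=0x9B cont=1 payload=0x1B=27: acc |= 27<<7 -> acc=3463 shift=14
  byte[8]=0x2F cont=0 payload=0x2F=47: acc |= 47<<14 -> acc=773511 shift=21 [end]
Varint 4: bytes[6:9] = 87 9B 2F -> value 773511 (3 byte(s))
  byte[9]=0x63 cont=0 payload=0x63=99: acc |= 99<<0 -> acc=99 shift=7 [end]
Varint 5: bytes[9:10] = 63 -> value 99 (1 byte(s))
  byte[10]=0xCB cont=1 payload=0x4B=75: acc |= 75<<0 -> acc=75 shift=7
  byte[11]=0xFA cont=1 payload=0x7A=122: acc |= 122<<7 -> acc=15691 shift=14
  byte[12]=0x24 cont=0 payload=0x24=36: acc |= 36<<14 -> acc=605515 shift=21 [end]
Varint 6: bytes[10:13] = CB FA 24 -> value 605515 (3 byte(s))

Answer: 1 1 4 3 1 3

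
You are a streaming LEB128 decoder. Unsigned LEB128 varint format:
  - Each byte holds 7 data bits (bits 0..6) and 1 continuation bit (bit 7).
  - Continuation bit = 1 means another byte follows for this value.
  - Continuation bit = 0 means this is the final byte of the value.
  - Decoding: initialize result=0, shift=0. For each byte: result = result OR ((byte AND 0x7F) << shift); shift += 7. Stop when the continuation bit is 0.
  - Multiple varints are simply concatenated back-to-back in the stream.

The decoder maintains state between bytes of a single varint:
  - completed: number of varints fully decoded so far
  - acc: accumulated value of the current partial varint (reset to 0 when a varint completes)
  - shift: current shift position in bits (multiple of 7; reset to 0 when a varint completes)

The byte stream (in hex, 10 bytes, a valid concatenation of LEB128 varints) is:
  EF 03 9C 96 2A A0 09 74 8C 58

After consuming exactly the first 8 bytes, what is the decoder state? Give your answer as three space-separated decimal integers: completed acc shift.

byte[0]=0xEF cont=1 payload=0x6F: acc |= 111<<0 -> completed=0 acc=111 shift=7
byte[1]=0x03 cont=0 payload=0x03: varint #1 complete (value=495); reset -> completed=1 acc=0 shift=0
byte[2]=0x9C cont=1 payload=0x1C: acc |= 28<<0 -> completed=1 acc=28 shift=7
byte[3]=0x96 cont=1 payload=0x16: acc |= 22<<7 -> completed=1 acc=2844 shift=14
byte[4]=0x2A cont=0 payload=0x2A: varint #2 complete (value=690972); reset -> completed=2 acc=0 shift=0
byte[5]=0xA0 cont=1 payload=0x20: acc |= 32<<0 -> completed=2 acc=32 shift=7
byte[6]=0x09 cont=0 payload=0x09: varint #3 complete (value=1184); reset -> completed=3 acc=0 shift=0
byte[7]=0x74 cont=0 payload=0x74: varint #4 complete (value=116); reset -> completed=4 acc=0 shift=0

Answer: 4 0 0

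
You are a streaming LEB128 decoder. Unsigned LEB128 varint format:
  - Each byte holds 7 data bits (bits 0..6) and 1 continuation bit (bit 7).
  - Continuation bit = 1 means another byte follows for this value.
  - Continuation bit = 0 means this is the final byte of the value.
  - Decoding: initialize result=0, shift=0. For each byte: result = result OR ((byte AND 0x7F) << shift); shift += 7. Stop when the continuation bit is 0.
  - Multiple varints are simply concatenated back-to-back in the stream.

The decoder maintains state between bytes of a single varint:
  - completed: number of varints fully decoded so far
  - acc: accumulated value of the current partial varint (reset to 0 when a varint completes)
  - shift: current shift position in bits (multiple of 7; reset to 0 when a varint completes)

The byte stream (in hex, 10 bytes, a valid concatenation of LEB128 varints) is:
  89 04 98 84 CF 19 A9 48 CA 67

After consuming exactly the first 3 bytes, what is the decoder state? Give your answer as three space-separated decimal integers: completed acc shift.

Answer: 1 24 7

Derivation:
byte[0]=0x89 cont=1 payload=0x09: acc |= 9<<0 -> completed=0 acc=9 shift=7
byte[1]=0x04 cont=0 payload=0x04: varint #1 complete (value=521); reset -> completed=1 acc=0 shift=0
byte[2]=0x98 cont=1 payload=0x18: acc |= 24<<0 -> completed=1 acc=24 shift=7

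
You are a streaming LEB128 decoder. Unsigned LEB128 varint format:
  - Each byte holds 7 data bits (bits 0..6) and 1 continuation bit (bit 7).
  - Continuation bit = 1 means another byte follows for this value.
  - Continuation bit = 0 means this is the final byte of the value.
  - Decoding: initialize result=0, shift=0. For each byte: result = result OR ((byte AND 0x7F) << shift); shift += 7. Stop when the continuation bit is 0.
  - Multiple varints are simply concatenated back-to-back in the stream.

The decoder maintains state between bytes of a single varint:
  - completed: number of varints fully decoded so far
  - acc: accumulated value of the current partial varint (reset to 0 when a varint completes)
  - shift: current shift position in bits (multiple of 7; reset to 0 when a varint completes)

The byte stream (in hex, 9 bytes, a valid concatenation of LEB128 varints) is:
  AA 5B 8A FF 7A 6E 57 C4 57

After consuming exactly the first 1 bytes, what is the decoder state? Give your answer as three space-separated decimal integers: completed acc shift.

byte[0]=0xAA cont=1 payload=0x2A: acc |= 42<<0 -> completed=0 acc=42 shift=7

Answer: 0 42 7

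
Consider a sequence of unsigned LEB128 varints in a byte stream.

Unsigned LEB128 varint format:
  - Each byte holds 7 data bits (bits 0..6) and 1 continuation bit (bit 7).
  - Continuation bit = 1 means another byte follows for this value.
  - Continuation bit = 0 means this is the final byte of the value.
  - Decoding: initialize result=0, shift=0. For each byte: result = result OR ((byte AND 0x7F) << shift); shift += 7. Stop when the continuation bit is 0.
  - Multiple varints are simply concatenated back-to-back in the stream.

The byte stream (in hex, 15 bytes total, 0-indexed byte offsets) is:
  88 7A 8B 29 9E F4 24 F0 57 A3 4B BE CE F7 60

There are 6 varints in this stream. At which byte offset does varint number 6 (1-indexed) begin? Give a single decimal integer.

Answer: 11

Derivation:
  byte[0]=0x88 cont=1 payload=0x08=8: acc |= 8<<0 -> acc=8 shift=7
  byte[1]=0x7A cont=0 payload=0x7A=122: acc |= 122<<7 -> acc=15624 shift=14 [end]
Varint 1: bytes[0:2] = 88 7A -> value 15624 (2 byte(s))
  byte[2]=0x8B cont=1 payload=0x0B=11: acc |= 11<<0 -> acc=11 shift=7
  byte[3]=0x29 cont=0 payload=0x29=41: acc |= 41<<7 -> acc=5259 shift=14 [end]
Varint 2: bytes[2:4] = 8B 29 -> value 5259 (2 byte(s))
  byte[4]=0x9E cont=1 payload=0x1E=30: acc |= 30<<0 -> acc=30 shift=7
  byte[5]=0xF4 cont=1 payload=0x74=116: acc |= 116<<7 -> acc=14878 shift=14
  byte[6]=0x24 cont=0 payload=0x24=36: acc |= 36<<14 -> acc=604702 shift=21 [end]
Varint 3: bytes[4:7] = 9E F4 24 -> value 604702 (3 byte(s))
  byte[7]=0xF0 cont=1 payload=0x70=112: acc |= 112<<0 -> acc=112 shift=7
  byte[8]=0x57 cont=0 payload=0x57=87: acc |= 87<<7 -> acc=11248 shift=14 [end]
Varint 4: bytes[7:9] = F0 57 -> value 11248 (2 byte(s))
  byte[9]=0xA3 cont=1 payload=0x23=35: acc |= 35<<0 -> acc=35 shift=7
  byte[10]=0x4B cont=0 payload=0x4B=75: acc |= 75<<7 -> acc=9635 shift=14 [end]
Varint 5: bytes[9:11] = A3 4B -> value 9635 (2 byte(s))
  byte[11]=0xBE cont=1 payload=0x3E=62: acc |= 62<<0 -> acc=62 shift=7
  byte[12]=0xCE cont=1 payload=0x4E=78: acc |= 78<<7 -> acc=10046 shift=14
  byte[13]=0xF7 cont=1 payload=0x77=119: acc |= 119<<14 -> acc=1959742 shift=21
  byte[14]=0x60 cont=0 payload=0x60=96: acc |= 96<<21 -> acc=203286334 shift=28 [end]
Varint 6: bytes[11:15] = BE CE F7 60 -> value 203286334 (4 byte(s))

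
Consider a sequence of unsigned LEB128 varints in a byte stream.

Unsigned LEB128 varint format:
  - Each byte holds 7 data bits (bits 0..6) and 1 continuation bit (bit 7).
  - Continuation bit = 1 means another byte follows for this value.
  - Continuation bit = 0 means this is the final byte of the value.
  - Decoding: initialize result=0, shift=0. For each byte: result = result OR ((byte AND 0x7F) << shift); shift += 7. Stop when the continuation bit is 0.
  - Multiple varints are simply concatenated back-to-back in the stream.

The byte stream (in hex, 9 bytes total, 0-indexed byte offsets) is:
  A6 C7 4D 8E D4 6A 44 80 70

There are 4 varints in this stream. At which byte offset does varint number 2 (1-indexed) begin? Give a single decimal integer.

Answer: 3

Derivation:
  byte[0]=0xA6 cont=1 payload=0x26=38: acc |= 38<<0 -> acc=38 shift=7
  byte[1]=0xC7 cont=1 payload=0x47=71: acc |= 71<<7 -> acc=9126 shift=14
  byte[2]=0x4D cont=0 payload=0x4D=77: acc |= 77<<14 -> acc=1270694 shift=21 [end]
Varint 1: bytes[0:3] = A6 C7 4D -> value 1270694 (3 byte(s))
  byte[3]=0x8E cont=1 payload=0x0E=14: acc |= 14<<0 -> acc=14 shift=7
  byte[4]=0xD4 cont=1 payload=0x54=84: acc |= 84<<7 -> acc=10766 shift=14
  byte[5]=0x6A cont=0 payload=0x6A=106: acc |= 106<<14 -> acc=1747470 shift=21 [end]
Varint 2: bytes[3:6] = 8E D4 6A -> value 1747470 (3 byte(s))
  byte[6]=0x44 cont=0 payload=0x44=68: acc |= 68<<0 -> acc=68 shift=7 [end]
Varint 3: bytes[6:7] = 44 -> value 68 (1 byte(s))
  byte[7]=0x80 cont=1 payload=0x00=0: acc |= 0<<0 -> acc=0 shift=7
  byte[8]=0x70 cont=0 payload=0x70=112: acc |= 112<<7 -> acc=14336 shift=14 [end]
Varint 4: bytes[7:9] = 80 70 -> value 14336 (2 byte(s))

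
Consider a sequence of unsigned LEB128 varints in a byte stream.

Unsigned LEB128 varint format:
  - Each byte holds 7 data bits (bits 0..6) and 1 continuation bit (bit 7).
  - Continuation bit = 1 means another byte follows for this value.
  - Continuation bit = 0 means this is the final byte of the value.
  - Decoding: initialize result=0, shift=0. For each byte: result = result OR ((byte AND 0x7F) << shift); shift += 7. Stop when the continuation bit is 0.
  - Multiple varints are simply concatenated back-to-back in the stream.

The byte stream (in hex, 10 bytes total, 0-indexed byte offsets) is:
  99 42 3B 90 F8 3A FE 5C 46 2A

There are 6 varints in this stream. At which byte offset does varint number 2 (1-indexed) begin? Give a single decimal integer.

Answer: 2

Derivation:
  byte[0]=0x99 cont=1 payload=0x19=25: acc |= 25<<0 -> acc=25 shift=7
  byte[1]=0x42 cont=0 payload=0x42=66: acc |= 66<<7 -> acc=8473 shift=14 [end]
Varint 1: bytes[0:2] = 99 42 -> value 8473 (2 byte(s))
  byte[2]=0x3B cont=0 payload=0x3B=59: acc |= 59<<0 -> acc=59 shift=7 [end]
Varint 2: bytes[2:3] = 3B -> value 59 (1 byte(s))
  byte[3]=0x90 cont=1 payload=0x10=16: acc |= 16<<0 -> acc=16 shift=7
  byte[4]=0xF8 cont=1 payload=0x78=120: acc |= 120<<7 -> acc=15376 shift=14
  byte[5]=0x3A cont=0 payload=0x3A=58: acc |= 58<<14 -> acc=965648 shift=21 [end]
Varint 3: bytes[3:6] = 90 F8 3A -> value 965648 (3 byte(s))
  byte[6]=0xFE cont=1 payload=0x7E=126: acc |= 126<<0 -> acc=126 shift=7
  byte[7]=0x5C cont=0 payload=0x5C=92: acc |= 92<<7 -> acc=11902 shift=14 [end]
Varint 4: bytes[6:8] = FE 5C -> value 11902 (2 byte(s))
  byte[8]=0x46 cont=0 payload=0x46=70: acc |= 70<<0 -> acc=70 shift=7 [end]
Varint 5: bytes[8:9] = 46 -> value 70 (1 byte(s))
  byte[9]=0x2A cont=0 payload=0x2A=42: acc |= 42<<0 -> acc=42 shift=7 [end]
Varint 6: bytes[9:10] = 2A -> value 42 (1 byte(s))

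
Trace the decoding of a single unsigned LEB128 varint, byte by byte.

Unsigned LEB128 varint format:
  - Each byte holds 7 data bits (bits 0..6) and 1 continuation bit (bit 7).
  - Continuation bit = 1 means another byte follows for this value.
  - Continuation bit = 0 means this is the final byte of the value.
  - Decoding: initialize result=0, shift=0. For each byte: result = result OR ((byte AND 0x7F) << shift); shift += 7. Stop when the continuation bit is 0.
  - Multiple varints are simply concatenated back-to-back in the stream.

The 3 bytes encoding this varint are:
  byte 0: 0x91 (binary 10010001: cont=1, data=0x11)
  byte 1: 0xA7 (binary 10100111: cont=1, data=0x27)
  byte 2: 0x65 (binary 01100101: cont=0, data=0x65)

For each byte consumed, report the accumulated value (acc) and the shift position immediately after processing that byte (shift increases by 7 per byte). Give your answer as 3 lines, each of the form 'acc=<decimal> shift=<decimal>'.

byte 0=0x91: payload=0x11=17, contrib = 17<<0 = 17; acc -> 17, shift -> 7
byte 1=0xA7: payload=0x27=39, contrib = 39<<7 = 4992; acc -> 5009, shift -> 14
byte 2=0x65: payload=0x65=101, contrib = 101<<14 = 1654784; acc -> 1659793, shift -> 21

Answer: acc=17 shift=7
acc=5009 shift=14
acc=1659793 shift=21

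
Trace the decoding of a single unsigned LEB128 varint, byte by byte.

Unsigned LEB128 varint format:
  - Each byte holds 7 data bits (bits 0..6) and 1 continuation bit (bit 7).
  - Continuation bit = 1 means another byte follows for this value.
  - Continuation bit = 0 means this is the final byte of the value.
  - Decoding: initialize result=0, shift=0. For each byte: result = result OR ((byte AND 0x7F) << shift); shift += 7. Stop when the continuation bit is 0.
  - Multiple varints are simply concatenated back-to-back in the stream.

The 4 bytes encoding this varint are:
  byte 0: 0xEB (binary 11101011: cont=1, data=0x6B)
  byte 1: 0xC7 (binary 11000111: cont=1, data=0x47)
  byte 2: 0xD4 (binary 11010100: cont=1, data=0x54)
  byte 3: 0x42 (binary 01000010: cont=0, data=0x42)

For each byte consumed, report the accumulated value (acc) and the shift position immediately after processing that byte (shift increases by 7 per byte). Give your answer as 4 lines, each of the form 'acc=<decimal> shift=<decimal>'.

Answer: acc=107 shift=7
acc=9195 shift=14
acc=1385451 shift=21
acc=139797483 shift=28

Derivation:
byte 0=0xEB: payload=0x6B=107, contrib = 107<<0 = 107; acc -> 107, shift -> 7
byte 1=0xC7: payload=0x47=71, contrib = 71<<7 = 9088; acc -> 9195, shift -> 14
byte 2=0xD4: payload=0x54=84, contrib = 84<<14 = 1376256; acc -> 1385451, shift -> 21
byte 3=0x42: payload=0x42=66, contrib = 66<<21 = 138412032; acc -> 139797483, shift -> 28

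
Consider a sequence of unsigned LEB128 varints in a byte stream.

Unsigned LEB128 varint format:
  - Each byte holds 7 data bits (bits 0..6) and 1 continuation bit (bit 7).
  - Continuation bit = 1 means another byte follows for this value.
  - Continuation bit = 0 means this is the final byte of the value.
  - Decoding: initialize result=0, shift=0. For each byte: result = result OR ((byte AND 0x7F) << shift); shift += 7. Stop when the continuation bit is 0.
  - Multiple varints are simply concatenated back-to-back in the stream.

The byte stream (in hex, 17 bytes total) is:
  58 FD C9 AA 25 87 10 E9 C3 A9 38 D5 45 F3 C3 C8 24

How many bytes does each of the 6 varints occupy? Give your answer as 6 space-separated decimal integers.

Answer: 1 4 2 4 2 4

Derivation:
  byte[0]=0x58 cont=0 payload=0x58=88: acc |= 88<<0 -> acc=88 shift=7 [end]
Varint 1: bytes[0:1] = 58 -> value 88 (1 byte(s))
  byte[1]=0xFD cont=1 payload=0x7D=125: acc |= 125<<0 -> acc=125 shift=7
  byte[2]=0xC9 cont=1 payload=0x49=73: acc |= 73<<7 -> acc=9469 shift=14
  byte[3]=0xAA cont=1 payload=0x2A=42: acc |= 42<<14 -> acc=697597 shift=21
  byte[4]=0x25 cont=0 payload=0x25=37: acc |= 37<<21 -> acc=78292221 shift=28 [end]
Varint 2: bytes[1:5] = FD C9 AA 25 -> value 78292221 (4 byte(s))
  byte[5]=0x87 cont=1 payload=0x07=7: acc |= 7<<0 -> acc=7 shift=7
  byte[6]=0x10 cont=0 payload=0x10=16: acc |= 16<<7 -> acc=2055 shift=14 [end]
Varint 3: bytes[5:7] = 87 10 -> value 2055 (2 byte(s))
  byte[7]=0xE9 cont=1 payload=0x69=105: acc |= 105<<0 -> acc=105 shift=7
  byte[8]=0xC3 cont=1 payload=0x43=67: acc |= 67<<7 -> acc=8681 shift=14
  byte[9]=0xA9 cont=1 payload=0x29=41: acc |= 41<<14 -> acc=680425 shift=21
  byte[10]=0x38 cont=0 payload=0x38=56: acc |= 56<<21 -> acc=118120937 shift=28 [end]
Varint 4: bytes[7:11] = E9 C3 A9 38 -> value 118120937 (4 byte(s))
  byte[11]=0xD5 cont=1 payload=0x55=85: acc |= 85<<0 -> acc=85 shift=7
  byte[12]=0x45 cont=0 payload=0x45=69: acc |= 69<<7 -> acc=8917 shift=14 [end]
Varint 5: bytes[11:13] = D5 45 -> value 8917 (2 byte(s))
  byte[13]=0xF3 cont=1 payload=0x73=115: acc |= 115<<0 -> acc=115 shift=7
  byte[14]=0xC3 cont=1 payload=0x43=67: acc |= 67<<7 -> acc=8691 shift=14
  byte[15]=0xC8 cont=1 payload=0x48=72: acc |= 72<<14 -> acc=1188339 shift=21
  byte[16]=0x24 cont=0 payload=0x24=36: acc |= 36<<21 -> acc=76685811 shift=28 [end]
Varint 6: bytes[13:17] = F3 C3 C8 24 -> value 76685811 (4 byte(s))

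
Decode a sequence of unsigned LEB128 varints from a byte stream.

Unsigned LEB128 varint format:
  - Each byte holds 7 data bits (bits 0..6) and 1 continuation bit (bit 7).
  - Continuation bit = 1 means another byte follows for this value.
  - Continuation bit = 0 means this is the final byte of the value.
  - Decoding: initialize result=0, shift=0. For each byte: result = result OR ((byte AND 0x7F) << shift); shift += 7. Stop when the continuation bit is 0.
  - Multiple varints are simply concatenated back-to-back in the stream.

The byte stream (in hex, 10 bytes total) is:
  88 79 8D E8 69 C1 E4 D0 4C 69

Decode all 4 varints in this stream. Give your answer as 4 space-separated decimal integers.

  byte[0]=0x88 cont=1 payload=0x08=8: acc |= 8<<0 -> acc=8 shift=7
  byte[1]=0x79 cont=0 payload=0x79=121: acc |= 121<<7 -> acc=15496 shift=14 [end]
Varint 1: bytes[0:2] = 88 79 -> value 15496 (2 byte(s))
  byte[2]=0x8D cont=1 payload=0x0D=13: acc |= 13<<0 -> acc=13 shift=7
  byte[3]=0xE8 cont=1 payload=0x68=104: acc |= 104<<7 -> acc=13325 shift=14
  byte[4]=0x69 cont=0 payload=0x69=105: acc |= 105<<14 -> acc=1733645 shift=21 [end]
Varint 2: bytes[2:5] = 8D E8 69 -> value 1733645 (3 byte(s))
  byte[5]=0xC1 cont=1 payload=0x41=65: acc |= 65<<0 -> acc=65 shift=7
  byte[6]=0xE4 cont=1 payload=0x64=100: acc |= 100<<7 -> acc=12865 shift=14
  byte[7]=0xD0 cont=1 payload=0x50=80: acc |= 80<<14 -> acc=1323585 shift=21
  byte[8]=0x4C cont=0 payload=0x4C=76: acc |= 76<<21 -> acc=160707137 shift=28 [end]
Varint 3: bytes[5:9] = C1 E4 D0 4C -> value 160707137 (4 byte(s))
  byte[9]=0x69 cont=0 payload=0x69=105: acc |= 105<<0 -> acc=105 shift=7 [end]
Varint 4: bytes[9:10] = 69 -> value 105 (1 byte(s))

Answer: 15496 1733645 160707137 105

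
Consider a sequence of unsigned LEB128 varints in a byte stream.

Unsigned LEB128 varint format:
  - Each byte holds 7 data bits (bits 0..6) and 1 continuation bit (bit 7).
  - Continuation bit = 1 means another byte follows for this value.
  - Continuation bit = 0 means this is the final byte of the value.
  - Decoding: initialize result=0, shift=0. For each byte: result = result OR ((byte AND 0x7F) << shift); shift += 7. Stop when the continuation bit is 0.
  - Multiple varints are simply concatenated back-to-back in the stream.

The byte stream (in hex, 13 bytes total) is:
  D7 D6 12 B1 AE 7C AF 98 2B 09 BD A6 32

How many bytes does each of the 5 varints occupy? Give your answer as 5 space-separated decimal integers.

  byte[0]=0xD7 cont=1 payload=0x57=87: acc |= 87<<0 -> acc=87 shift=7
  byte[1]=0xD6 cont=1 payload=0x56=86: acc |= 86<<7 -> acc=11095 shift=14
  byte[2]=0x12 cont=0 payload=0x12=18: acc |= 18<<14 -> acc=306007 shift=21 [end]
Varint 1: bytes[0:3] = D7 D6 12 -> value 306007 (3 byte(s))
  byte[3]=0xB1 cont=1 payload=0x31=49: acc |= 49<<0 -> acc=49 shift=7
  byte[4]=0xAE cont=1 payload=0x2E=46: acc |= 46<<7 -> acc=5937 shift=14
  byte[5]=0x7C cont=0 payload=0x7C=124: acc |= 124<<14 -> acc=2037553 shift=21 [end]
Varint 2: bytes[3:6] = B1 AE 7C -> value 2037553 (3 byte(s))
  byte[6]=0xAF cont=1 payload=0x2F=47: acc |= 47<<0 -> acc=47 shift=7
  byte[7]=0x98 cont=1 payload=0x18=24: acc |= 24<<7 -> acc=3119 shift=14
  byte[8]=0x2B cont=0 payload=0x2B=43: acc |= 43<<14 -> acc=707631 shift=21 [end]
Varint 3: bytes[6:9] = AF 98 2B -> value 707631 (3 byte(s))
  byte[9]=0x09 cont=0 payload=0x09=9: acc |= 9<<0 -> acc=9 shift=7 [end]
Varint 4: bytes[9:10] = 09 -> value 9 (1 byte(s))
  byte[10]=0xBD cont=1 payload=0x3D=61: acc |= 61<<0 -> acc=61 shift=7
  byte[11]=0xA6 cont=1 payload=0x26=38: acc |= 38<<7 -> acc=4925 shift=14
  byte[12]=0x32 cont=0 payload=0x32=50: acc |= 50<<14 -> acc=824125 shift=21 [end]
Varint 5: bytes[10:13] = BD A6 32 -> value 824125 (3 byte(s))

Answer: 3 3 3 1 3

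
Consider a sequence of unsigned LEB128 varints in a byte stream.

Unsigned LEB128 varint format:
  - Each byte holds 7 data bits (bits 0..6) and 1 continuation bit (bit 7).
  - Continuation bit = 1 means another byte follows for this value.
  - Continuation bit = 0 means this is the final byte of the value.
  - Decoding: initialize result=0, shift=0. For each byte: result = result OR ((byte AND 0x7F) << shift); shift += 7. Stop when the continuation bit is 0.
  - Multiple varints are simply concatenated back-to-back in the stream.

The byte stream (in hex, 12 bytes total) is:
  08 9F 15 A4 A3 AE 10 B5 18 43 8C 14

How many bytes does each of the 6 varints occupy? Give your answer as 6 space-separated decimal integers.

  byte[0]=0x08 cont=0 payload=0x08=8: acc |= 8<<0 -> acc=8 shift=7 [end]
Varint 1: bytes[0:1] = 08 -> value 8 (1 byte(s))
  byte[1]=0x9F cont=1 payload=0x1F=31: acc |= 31<<0 -> acc=31 shift=7
  byte[2]=0x15 cont=0 payload=0x15=21: acc |= 21<<7 -> acc=2719 shift=14 [end]
Varint 2: bytes[1:3] = 9F 15 -> value 2719 (2 byte(s))
  byte[3]=0xA4 cont=1 payload=0x24=36: acc |= 36<<0 -> acc=36 shift=7
  byte[4]=0xA3 cont=1 payload=0x23=35: acc |= 35<<7 -> acc=4516 shift=14
  byte[5]=0xAE cont=1 payload=0x2E=46: acc |= 46<<14 -> acc=758180 shift=21
  byte[6]=0x10 cont=0 payload=0x10=16: acc |= 16<<21 -> acc=34312612 shift=28 [end]
Varint 3: bytes[3:7] = A4 A3 AE 10 -> value 34312612 (4 byte(s))
  byte[7]=0xB5 cont=1 payload=0x35=53: acc |= 53<<0 -> acc=53 shift=7
  byte[8]=0x18 cont=0 payload=0x18=24: acc |= 24<<7 -> acc=3125 shift=14 [end]
Varint 4: bytes[7:9] = B5 18 -> value 3125 (2 byte(s))
  byte[9]=0x43 cont=0 payload=0x43=67: acc |= 67<<0 -> acc=67 shift=7 [end]
Varint 5: bytes[9:10] = 43 -> value 67 (1 byte(s))
  byte[10]=0x8C cont=1 payload=0x0C=12: acc |= 12<<0 -> acc=12 shift=7
  byte[11]=0x14 cont=0 payload=0x14=20: acc |= 20<<7 -> acc=2572 shift=14 [end]
Varint 6: bytes[10:12] = 8C 14 -> value 2572 (2 byte(s))

Answer: 1 2 4 2 1 2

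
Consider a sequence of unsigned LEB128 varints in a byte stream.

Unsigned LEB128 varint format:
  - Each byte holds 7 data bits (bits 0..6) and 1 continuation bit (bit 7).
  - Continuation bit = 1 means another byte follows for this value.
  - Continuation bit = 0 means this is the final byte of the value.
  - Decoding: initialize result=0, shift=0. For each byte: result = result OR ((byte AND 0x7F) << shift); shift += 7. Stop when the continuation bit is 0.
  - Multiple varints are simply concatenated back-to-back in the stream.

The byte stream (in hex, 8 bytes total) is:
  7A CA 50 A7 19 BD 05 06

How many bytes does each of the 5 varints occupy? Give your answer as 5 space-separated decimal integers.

Answer: 1 2 2 2 1

Derivation:
  byte[0]=0x7A cont=0 payload=0x7A=122: acc |= 122<<0 -> acc=122 shift=7 [end]
Varint 1: bytes[0:1] = 7A -> value 122 (1 byte(s))
  byte[1]=0xCA cont=1 payload=0x4A=74: acc |= 74<<0 -> acc=74 shift=7
  byte[2]=0x50 cont=0 payload=0x50=80: acc |= 80<<7 -> acc=10314 shift=14 [end]
Varint 2: bytes[1:3] = CA 50 -> value 10314 (2 byte(s))
  byte[3]=0xA7 cont=1 payload=0x27=39: acc |= 39<<0 -> acc=39 shift=7
  byte[4]=0x19 cont=0 payload=0x19=25: acc |= 25<<7 -> acc=3239 shift=14 [end]
Varint 3: bytes[3:5] = A7 19 -> value 3239 (2 byte(s))
  byte[5]=0xBD cont=1 payload=0x3D=61: acc |= 61<<0 -> acc=61 shift=7
  byte[6]=0x05 cont=0 payload=0x05=5: acc |= 5<<7 -> acc=701 shift=14 [end]
Varint 4: bytes[5:7] = BD 05 -> value 701 (2 byte(s))
  byte[7]=0x06 cont=0 payload=0x06=6: acc |= 6<<0 -> acc=6 shift=7 [end]
Varint 5: bytes[7:8] = 06 -> value 6 (1 byte(s))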